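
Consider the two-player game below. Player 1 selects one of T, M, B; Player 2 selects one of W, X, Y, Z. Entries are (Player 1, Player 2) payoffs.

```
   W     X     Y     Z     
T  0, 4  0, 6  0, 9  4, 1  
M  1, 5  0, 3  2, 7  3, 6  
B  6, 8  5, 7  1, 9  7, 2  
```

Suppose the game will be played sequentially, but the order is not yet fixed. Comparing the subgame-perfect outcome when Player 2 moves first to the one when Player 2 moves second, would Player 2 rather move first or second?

first

If Player 1 leads: Player 2's best replies are T→Y, M→Y, B→Y; Player 1's induced payoffs 0, 2, 1; outcome (M, Y), payoffs (2, 7).
If Player 2 leads: Player 1's best replies are W→B, X→B, Y→M, Z→B; Player 2's induced payoffs 8, 7, 7, 2; outcome (B, W), payoffs (6, 8).
Player 2 gets 8 moving first and 7 moving second, so Player 2 prefers to move first.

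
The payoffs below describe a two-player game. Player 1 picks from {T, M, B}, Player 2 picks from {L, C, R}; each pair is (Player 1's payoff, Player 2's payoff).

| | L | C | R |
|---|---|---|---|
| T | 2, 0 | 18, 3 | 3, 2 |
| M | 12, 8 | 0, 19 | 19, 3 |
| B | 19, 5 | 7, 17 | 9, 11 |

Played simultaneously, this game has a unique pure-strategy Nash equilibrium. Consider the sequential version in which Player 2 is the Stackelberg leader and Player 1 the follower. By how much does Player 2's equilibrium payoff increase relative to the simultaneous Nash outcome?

Solve by backward induction (Player 2 leads).
- L: BR = B, leader payoff 5.
- C: BR = T, leader payoff 3.
- R: BR = M, leader payoff 3.
Among 5, 3, 3, the best is 5 at L. Subgame-perfect outcome: (B, L) with payoffs (19, 5).
Now find the simultaneous Nash equilibrium.
Player 1's best replies: L→B; C→T; R→M.
Player 2's best replies: T→C; M→C; B→C.
Only (T, C) has each player best-responding; Nash payoffs (18, 3).
Player 2's commitment gain: 5 − 3 = 2.

2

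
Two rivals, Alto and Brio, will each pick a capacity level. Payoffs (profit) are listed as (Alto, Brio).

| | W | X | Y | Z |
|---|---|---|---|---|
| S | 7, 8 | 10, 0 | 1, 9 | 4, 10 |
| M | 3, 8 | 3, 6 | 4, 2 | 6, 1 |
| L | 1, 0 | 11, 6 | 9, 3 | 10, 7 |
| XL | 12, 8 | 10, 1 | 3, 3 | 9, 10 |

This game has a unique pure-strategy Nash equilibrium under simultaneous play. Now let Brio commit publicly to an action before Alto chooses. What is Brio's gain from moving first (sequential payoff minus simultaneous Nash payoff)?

1

Alto best-responds to each possible Brio move:
- W → Alto plays XL (best of 7, 3, 1, 12); Brio gets 8.
- X → Alto plays L (best of 10, 3, 11, 10); Brio gets 6.
- Y → Alto plays L (best of 1, 4, 9, 3); Brio gets 3.
- Z → Alto plays L (best of 4, 6, 10, 9); Brio gets 7.
Brio's induced payoffs are 8, 6, 3, 7, so Brio commits to W. Subgame-perfect outcome: (XL, W) with payoffs (12, 8).
Under simultaneous play:
Alto's best replies: W→XL; X→L; Y→L; Z→L.
Brio's best replies: S→Z; M→W; L→Z; XL→Z.
The unique mutual best reply is (L, Z), giving (10, 7).
Brio's commitment gain: 8 − 7 = 1.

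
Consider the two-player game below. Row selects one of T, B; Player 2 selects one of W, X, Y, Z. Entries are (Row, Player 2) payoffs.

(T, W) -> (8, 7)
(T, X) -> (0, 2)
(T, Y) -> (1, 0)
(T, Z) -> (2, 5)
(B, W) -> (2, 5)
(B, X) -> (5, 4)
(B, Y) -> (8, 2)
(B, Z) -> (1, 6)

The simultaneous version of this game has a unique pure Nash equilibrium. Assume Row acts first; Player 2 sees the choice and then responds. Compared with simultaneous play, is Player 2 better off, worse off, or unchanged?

unchanged

Solve by backward induction (Row leads).
- T → Player 2 plays W (best of 7, 2, 0, 5); Row gets 8.
- B → Player 2 plays Z (best of 5, 4, 2, 6); Row gets 1.
Row's induced payoffs are 8, 1, so Row commits to T. Subgame-perfect outcome: (T, W) with payoffs (8, 7).
For the simultaneous game, intersect best replies.
Row's best replies: W→T; X→B; Y→B; Z→T.
Player 2's best replies: T→W; B→Z.
Only (T, W) has each player best-responding; Nash payoffs (8, 7).
Player 2 earns 7 sequentially versus 7 at the Nash outcome: unchanged.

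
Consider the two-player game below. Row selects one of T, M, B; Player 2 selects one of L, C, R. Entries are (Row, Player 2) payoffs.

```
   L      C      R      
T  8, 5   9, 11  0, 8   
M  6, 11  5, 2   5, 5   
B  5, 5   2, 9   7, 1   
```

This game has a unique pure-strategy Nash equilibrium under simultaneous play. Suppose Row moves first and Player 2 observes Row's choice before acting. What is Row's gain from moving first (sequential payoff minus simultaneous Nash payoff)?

Solve by backward induction (Row leads).
- T → Player 2 plays C (best of 5, 11, 8); Row gets 9.
- M → Player 2 plays L (best of 11, 2, 5); Row gets 6.
- B → Player 2 plays C (best of 5, 9, 1); Row gets 2.
Row's induced payoffs are 9, 6, 2, so Row commits to T. Subgame-perfect outcome: (T, C) with payoffs (9, 11).
Under simultaneous play:
Row's best replies: L→T; C→T; R→B.
Player 2's best replies: T→C; M→L; B→C.
Only (T, C) has each player best-responding; Nash payoffs (9, 11).
Row's commitment gain: 9 − 9 = 0.

0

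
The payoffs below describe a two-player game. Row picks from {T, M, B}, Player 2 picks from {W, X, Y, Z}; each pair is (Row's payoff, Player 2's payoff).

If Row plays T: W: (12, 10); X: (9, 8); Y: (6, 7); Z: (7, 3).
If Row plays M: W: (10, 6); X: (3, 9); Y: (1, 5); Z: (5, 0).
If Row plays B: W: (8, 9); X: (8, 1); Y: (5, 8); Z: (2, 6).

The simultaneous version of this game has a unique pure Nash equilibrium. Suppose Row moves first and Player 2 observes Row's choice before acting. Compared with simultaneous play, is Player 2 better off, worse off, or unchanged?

Player 2 best-responds to each possible Row move:
- T → Player 2 plays W (best of 10, 8, 7, 3); Row gets 12.
- M → Player 2 plays X (best of 6, 9, 5, 0); Row gets 3.
- B → Player 2 plays W (best of 9, 1, 8, 6); Row gets 8.
Among 12, 3, 8, the best is 12 at T. Subgame-perfect outcome: (T, W) with payoffs (12, 10).
For the simultaneous game, intersect best replies.
Row's best replies: W→T; X→T; Y→T; Z→T.
Player 2's best replies: T→W; M→X; B→W.
Only (T, W) has each player best-responding; Nash payoffs (12, 10).
Player 2 earns 10 sequentially versus 10 at the Nash outcome: unchanged.

unchanged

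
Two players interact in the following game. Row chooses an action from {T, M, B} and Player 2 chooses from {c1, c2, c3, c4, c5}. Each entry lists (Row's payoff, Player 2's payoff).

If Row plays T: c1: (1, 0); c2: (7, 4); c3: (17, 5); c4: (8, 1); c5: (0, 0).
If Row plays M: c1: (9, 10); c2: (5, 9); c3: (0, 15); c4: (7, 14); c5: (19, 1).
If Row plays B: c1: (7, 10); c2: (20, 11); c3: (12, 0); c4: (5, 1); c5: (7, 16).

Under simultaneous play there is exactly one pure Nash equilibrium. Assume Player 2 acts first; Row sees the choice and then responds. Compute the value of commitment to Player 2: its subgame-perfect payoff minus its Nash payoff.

Solve by backward induction (Player 2 leads).
- c1: Row compares 1, 9, 7 and picks M; Player 2 would get 10.
- c2: Row compares 7, 5, 20 and picks B; Player 2 would get 11.
- c3: Row compares 17, 0, 12 and picks T; Player 2 would get 5.
- c4: Row compares 8, 7, 5 and picks T; Player 2 would get 1.
- c5: Row compares 0, 19, 7 and picks M; Player 2 would get 1.
Maximizing over 10, 11, 5, 1, 1, Player 2 chooses c2. Subgame-perfect outcome: (B, c2) with payoffs (20, 11).
For the simultaneous game, intersect best replies.
Row's best replies: c1→M; c2→B; c3→T; c4→T; c5→M.
Player 2's best replies: T→c3; M→c3; B→c5.
Only (T, c3) has each player best-responding; Nash payoffs (17, 5).
Player 2's commitment gain: 11 − 5 = 6.

6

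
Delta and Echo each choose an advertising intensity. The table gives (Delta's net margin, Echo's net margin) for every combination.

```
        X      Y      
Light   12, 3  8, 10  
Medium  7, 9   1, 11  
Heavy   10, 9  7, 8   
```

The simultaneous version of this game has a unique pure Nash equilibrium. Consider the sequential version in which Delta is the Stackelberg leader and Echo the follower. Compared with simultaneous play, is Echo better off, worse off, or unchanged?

Solve by backward induction (Delta leads).
- Light: BR = Y, leader payoff 8.
- Medium: BR = Y, leader payoff 1.
- Heavy: BR = X, leader payoff 10.
Among 8, 1, 10, the best is 10 at Heavy. Subgame-perfect outcome: (Heavy, X) with payoffs (10, 9).
For the simultaneous game, intersect best replies.
Delta's best replies: X→Light; Y→Light.
Echo's best replies: Light→Y; Medium→Y; Heavy→X.
The unique mutual best reply is (Light, Y), giving (8, 10).
Echo earns 9 sequentially versus 10 at the Nash outcome: worse off.

worse off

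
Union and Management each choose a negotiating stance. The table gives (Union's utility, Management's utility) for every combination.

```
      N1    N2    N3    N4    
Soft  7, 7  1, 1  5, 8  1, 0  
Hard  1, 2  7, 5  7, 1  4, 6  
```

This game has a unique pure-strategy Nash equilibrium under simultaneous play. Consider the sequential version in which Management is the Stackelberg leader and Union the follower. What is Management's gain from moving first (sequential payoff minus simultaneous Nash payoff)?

Work backward from Union's decision.
- N1 → Union plays Soft (best of 7, 1); Management gets 7.
- N2 → Union plays Hard (best of 1, 7); Management gets 5.
- N3 → Union plays Hard (best of 5, 7); Management gets 1.
- N4 → Union plays Hard (best of 1, 4); Management gets 6.
Management's induced payoffs are 7, 5, 1, 6, so Management commits to N1. Subgame-perfect outcome: (Soft, N1) with payoffs (7, 7).
Under simultaneous play:
Union's best replies: N1→Soft; N2→Hard; N3→Hard; N4→Hard.
Management's best replies: Soft→N3; Hard→N4.
Only (Hard, N4) has each player best-responding; Nash payoffs (4, 6).
Management's commitment gain: 7 − 6 = 1.

1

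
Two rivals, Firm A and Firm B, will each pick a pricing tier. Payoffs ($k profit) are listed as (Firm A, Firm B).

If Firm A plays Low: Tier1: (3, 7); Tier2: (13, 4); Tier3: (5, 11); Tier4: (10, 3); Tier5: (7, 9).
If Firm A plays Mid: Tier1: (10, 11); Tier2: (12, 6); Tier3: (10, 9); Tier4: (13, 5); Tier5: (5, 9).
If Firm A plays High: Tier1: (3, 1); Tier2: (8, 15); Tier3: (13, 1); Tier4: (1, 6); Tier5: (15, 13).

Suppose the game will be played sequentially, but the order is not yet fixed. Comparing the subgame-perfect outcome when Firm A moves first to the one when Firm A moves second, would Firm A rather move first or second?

second

If Firm A leads: Firm B's best replies are Low→Tier3, Mid→Tier1, High→Tier2; Firm A's induced payoffs 5, 10, 8; outcome (Mid, Tier1), payoffs (10, 11).
If Firm B leads: Firm A's best replies are Tier1→Mid, Tier2→Low, Tier3→High, Tier4→Mid, Tier5→High; Firm B's induced payoffs 11, 4, 1, 5, 13; outcome (High, Tier5), payoffs (15, 13).
Firm A gets 10 moving first and 15 moving second, so Firm A prefers to move second.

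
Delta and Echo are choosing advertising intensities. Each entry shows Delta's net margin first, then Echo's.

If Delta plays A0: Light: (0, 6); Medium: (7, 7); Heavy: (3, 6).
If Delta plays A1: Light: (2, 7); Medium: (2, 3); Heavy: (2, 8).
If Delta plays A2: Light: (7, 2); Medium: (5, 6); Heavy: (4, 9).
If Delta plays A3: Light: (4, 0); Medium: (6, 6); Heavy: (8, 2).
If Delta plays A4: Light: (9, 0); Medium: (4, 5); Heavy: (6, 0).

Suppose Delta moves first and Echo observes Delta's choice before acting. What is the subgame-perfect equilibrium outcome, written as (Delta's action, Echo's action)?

(A0, Medium)

Backward induction with Delta moving first.
- A0: Echo compares 6, 7, 6 and picks Medium; Delta would get 7.
- A1: Echo compares 7, 3, 8 and picks Heavy; Delta would get 2.
- A2: Echo compares 2, 6, 9 and picks Heavy; Delta would get 4.
- A3: Echo compares 0, 6, 2 and picks Medium; Delta would get 6.
- A4: Echo compares 0, 5, 0 and picks Medium; Delta would get 4.
Maximizing over 7, 2, 4, 6, 4, Delta chooses A0. Subgame-perfect outcome: (A0, Medium) with payoffs (7, 7).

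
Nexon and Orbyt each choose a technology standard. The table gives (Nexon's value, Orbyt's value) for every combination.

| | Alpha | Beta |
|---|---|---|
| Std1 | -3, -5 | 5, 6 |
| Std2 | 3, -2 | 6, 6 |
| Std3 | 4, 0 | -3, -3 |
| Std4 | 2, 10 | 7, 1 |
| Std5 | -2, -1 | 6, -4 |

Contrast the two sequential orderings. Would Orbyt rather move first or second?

second

If Nexon leads: Orbyt's best replies are Std1→Beta, Std2→Beta, Std3→Alpha, Std4→Alpha, Std5→Alpha; Nexon's induced payoffs 5, 6, 4, 2, -2; outcome (Std2, Beta), payoffs (6, 6).
If Orbyt leads: Nexon's best replies are Alpha→Std3, Beta→Std4; Orbyt's induced payoffs 0, 1; outcome (Std4, Beta), payoffs (7, 1).
Orbyt gets 1 moving first and 6 moving second, so Orbyt prefers to move second.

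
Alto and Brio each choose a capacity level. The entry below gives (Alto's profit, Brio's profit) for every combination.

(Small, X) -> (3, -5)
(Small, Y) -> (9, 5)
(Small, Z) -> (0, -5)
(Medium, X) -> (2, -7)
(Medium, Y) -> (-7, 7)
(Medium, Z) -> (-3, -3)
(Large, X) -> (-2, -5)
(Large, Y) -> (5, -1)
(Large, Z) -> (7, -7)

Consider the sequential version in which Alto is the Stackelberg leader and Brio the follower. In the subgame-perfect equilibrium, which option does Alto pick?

Small

Backward induction with Alto moving first.
- Small: BR = Y, leader payoff 9.
- Medium: BR = Y, leader payoff -7.
- Large: BR = Y, leader payoff 5.
Among 9, -7, 5, the best is 9 at Small. Subgame-perfect outcome: (Small, Y) with payoffs (9, 5).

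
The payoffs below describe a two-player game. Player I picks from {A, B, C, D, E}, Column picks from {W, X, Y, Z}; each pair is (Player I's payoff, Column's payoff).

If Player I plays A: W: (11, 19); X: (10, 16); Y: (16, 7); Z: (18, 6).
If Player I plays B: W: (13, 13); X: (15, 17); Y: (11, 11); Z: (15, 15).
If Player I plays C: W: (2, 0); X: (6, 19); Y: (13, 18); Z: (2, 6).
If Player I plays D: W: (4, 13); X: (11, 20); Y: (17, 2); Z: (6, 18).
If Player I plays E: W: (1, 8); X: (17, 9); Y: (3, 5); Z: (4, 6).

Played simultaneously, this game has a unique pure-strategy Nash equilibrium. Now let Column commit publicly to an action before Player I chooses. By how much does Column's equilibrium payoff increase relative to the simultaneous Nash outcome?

4

Solve by backward induction (Column leads).
- W: BR = B, leader payoff 13.
- X: BR = E, leader payoff 9.
- Y: BR = D, leader payoff 2.
- Z: BR = A, leader payoff 6.
Maximizing over 13, 9, 2, 6, Column chooses W. Subgame-perfect outcome: (B, W) with payoffs (13, 13).
Now find the simultaneous Nash equilibrium.
Player I's best replies: W→B; X→E; Y→D; Z→A.
Column's best replies: A→W; B→X; C→X; D→X; E→X.
The unique mutual best reply is (E, X), giving (17, 9).
Column's commitment gain: 13 − 9 = 4.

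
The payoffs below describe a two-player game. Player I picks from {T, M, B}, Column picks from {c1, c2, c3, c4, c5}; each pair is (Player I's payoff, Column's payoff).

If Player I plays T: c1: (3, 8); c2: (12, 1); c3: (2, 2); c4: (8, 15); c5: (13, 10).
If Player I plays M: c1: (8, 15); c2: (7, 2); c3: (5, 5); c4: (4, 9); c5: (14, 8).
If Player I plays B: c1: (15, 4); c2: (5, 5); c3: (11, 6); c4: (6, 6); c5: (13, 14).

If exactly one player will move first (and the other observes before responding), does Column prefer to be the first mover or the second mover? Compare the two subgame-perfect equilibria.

first

If Player I leads: Column's best replies are T→c4, M→c1, B→c5; Player I's induced payoffs 8, 8, 13; outcome (B, c5), payoffs (13, 14).
If Column leads: Player I's best replies are c1→B, c2→T, c3→B, c4→T, c5→M; Column's induced payoffs 4, 1, 6, 15, 8; outcome (T, c4), payoffs (8, 15).
Column gets 15 moving first and 14 moving second, so Column prefers to move first.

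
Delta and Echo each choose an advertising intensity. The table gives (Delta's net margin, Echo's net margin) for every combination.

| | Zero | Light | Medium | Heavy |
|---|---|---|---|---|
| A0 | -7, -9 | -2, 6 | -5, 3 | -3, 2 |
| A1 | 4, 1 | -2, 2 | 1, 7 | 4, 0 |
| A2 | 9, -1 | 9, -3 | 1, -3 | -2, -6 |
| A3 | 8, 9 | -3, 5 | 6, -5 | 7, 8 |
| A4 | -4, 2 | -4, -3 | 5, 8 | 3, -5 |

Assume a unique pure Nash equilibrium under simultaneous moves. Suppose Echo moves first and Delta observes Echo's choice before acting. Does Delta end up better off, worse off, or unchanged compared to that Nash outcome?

Backward induction with Echo moving first.
- Zero: BR = A2, leader payoff -1.
- Light: BR = A2, leader payoff -3.
- Medium: BR = A3, leader payoff -5.
- Heavy: BR = A3, leader payoff 8.
Among -1, -3, -5, 8, the best is 8 at Heavy. Subgame-perfect outcome: (A3, Heavy) with payoffs (7, 8).
Now find the simultaneous Nash equilibrium.
Delta's best replies: Zero→A2; Light→A2; Medium→A3; Heavy→A3.
Echo's best replies: A0→Light; A1→Medium; A2→Zero; A3→Zero; A4→Medium.
The unique mutual best reply is (A2, Zero), giving (9, -1).
Delta earns 7 sequentially versus 9 at the Nash outcome: worse off.

worse off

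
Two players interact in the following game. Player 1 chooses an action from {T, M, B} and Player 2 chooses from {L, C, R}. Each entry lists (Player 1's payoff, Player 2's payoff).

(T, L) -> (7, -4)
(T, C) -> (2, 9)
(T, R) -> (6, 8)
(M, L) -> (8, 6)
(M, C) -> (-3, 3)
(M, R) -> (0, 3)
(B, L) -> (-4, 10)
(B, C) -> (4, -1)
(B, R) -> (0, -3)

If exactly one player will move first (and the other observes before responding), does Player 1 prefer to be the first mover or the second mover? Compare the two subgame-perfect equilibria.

first

If Player 1 leads: Player 2's best replies are T→C, M→L, B→L; Player 1's induced payoffs 2, 8, -4; outcome (M, L), payoffs (8, 6).
If Player 2 leads: Player 1's best replies are L→M, C→B, R→T; Player 2's induced payoffs 6, -1, 8; outcome (T, R), payoffs (6, 8).
Player 1 gets 8 moving first and 6 moving second, so Player 1 prefers to move first.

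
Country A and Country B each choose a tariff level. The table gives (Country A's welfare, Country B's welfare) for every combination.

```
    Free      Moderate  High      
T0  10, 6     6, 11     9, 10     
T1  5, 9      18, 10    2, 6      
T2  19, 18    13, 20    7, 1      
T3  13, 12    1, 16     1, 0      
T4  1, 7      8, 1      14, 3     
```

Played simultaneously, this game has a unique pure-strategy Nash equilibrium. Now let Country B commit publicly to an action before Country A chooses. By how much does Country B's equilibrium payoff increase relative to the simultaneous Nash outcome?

8

Backward induction with Country B moving first.
- Free → Country A plays T2 (best of 10, 5, 19, 13, 1); Country B gets 18.
- Moderate → Country A plays T1 (best of 6, 18, 13, 1, 8); Country B gets 10.
- High → Country A plays T4 (best of 9, 2, 7, 1, 14); Country B gets 3.
Country B's induced payoffs are 18, 10, 3, so Country B commits to Free. Subgame-perfect outcome: (T2, Free) with payoffs (19, 18).
For the simultaneous game, intersect best replies.
Country A's best replies: Free→T2; Moderate→T1; High→T4.
Country B's best replies: T0→Moderate; T1→Moderate; T2→Moderate; T3→Moderate; T4→Free.
Only (T1, Moderate) has each player best-responding; Nash payoffs (18, 10).
Country B's commitment gain: 18 − 10 = 8.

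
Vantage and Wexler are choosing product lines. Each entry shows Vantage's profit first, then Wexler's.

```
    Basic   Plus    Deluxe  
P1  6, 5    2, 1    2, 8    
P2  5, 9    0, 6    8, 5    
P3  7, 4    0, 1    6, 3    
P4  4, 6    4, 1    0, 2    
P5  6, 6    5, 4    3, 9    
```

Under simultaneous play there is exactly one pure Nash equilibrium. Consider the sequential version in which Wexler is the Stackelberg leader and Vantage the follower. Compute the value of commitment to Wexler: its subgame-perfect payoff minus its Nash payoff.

1

Solve by backward induction (Wexler leads).
- Basic: Vantage compares 6, 5, 7, 4, 6 and picks P3; Wexler would get 4.
- Plus: Vantage compares 2, 0, 0, 4, 5 and picks P5; Wexler would get 4.
- Deluxe: Vantage compares 2, 8, 6, 0, 3 and picks P2; Wexler would get 5.
Wexler's induced payoffs are 4, 4, 5, so Wexler commits to Deluxe. Subgame-perfect outcome: (P2, Deluxe) with payoffs (8, 5).
Under simultaneous play:
Vantage's best replies: Basic→P3; Plus→P5; Deluxe→P2.
Wexler's best replies: P1→Deluxe; P2→Basic; P3→Basic; P4→Basic; P5→Deluxe.
The unique mutual best reply is (P3, Basic), giving (7, 4).
Wexler's commitment gain: 5 − 4 = 1.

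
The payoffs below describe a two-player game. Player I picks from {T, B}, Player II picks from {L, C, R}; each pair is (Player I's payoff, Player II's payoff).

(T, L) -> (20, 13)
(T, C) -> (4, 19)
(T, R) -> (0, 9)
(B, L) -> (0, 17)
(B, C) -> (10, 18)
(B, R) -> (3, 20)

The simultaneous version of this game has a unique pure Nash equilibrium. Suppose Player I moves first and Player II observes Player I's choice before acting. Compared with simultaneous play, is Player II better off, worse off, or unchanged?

worse off

Work backward from Player II's decision.
- T: BR = C, leader payoff 4.
- B: BR = R, leader payoff 3.
Player I's induced payoffs are 4, 3, so Player I commits to T. Subgame-perfect outcome: (T, C) with payoffs (4, 19).
Now find the simultaneous Nash equilibrium.
Player I's best replies: L→T; C→B; R→B.
Player II's best replies: T→C; B→R.
Only (B, R) has each player best-responding; Nash payoffs (3, 20).
Player II earns 19 sequentially versus 20 at the Nash outcome: worse off.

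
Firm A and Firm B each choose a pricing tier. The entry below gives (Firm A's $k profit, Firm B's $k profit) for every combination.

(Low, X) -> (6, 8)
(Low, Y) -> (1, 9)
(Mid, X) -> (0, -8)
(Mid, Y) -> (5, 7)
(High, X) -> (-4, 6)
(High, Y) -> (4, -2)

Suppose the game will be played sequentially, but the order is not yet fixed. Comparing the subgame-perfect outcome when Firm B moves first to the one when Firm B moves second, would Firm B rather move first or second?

If Firm A leads: Firm B's best replies are Low→Y, Mid→Y, High→X; Firm A's induced payoffs 1, 5, -4; outcome (Mid, Y), payoffs (5, 7).
If Firm B leads: Firm A's best replies are X→Low, Y→Mid; Firm B's induced payoffs 8, 7; outcome (Low, X), payoffs (6, 8).
Firm B gets 8 moving first and 7 moving second, so Firm B prefers to move first.

first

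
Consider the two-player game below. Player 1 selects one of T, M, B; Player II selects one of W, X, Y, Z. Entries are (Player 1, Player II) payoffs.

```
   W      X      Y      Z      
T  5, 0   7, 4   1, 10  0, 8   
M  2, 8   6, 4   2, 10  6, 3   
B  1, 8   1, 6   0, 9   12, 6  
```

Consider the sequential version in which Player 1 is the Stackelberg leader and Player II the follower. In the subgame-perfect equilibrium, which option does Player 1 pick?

M

Player II best-responds to each possible Player 1 move:
- T → Player II plays Y (best of 0, 4, 10, 8); Player 1 gets 1.
- M → Player II plays Y (best of 8, 4, 10, 3); Player 1 gets 2.
- B → Player II plays Y (best of 8, 6, 9, 6); Player 1 gets 0.
Among 1, 2, 0, the best is 2 at M. Subgame-perfect outcome: (M, Y) with payoffs (2, 10).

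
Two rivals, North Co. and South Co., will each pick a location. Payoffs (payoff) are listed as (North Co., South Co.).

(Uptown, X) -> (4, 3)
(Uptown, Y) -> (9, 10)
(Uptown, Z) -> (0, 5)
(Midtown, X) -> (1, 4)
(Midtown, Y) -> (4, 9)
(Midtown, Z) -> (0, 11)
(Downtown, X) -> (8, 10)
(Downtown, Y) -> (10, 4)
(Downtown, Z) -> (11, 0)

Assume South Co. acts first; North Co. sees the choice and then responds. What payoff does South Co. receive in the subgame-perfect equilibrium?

Work backward from North Co.'s decision.
- X: North Co. compares 4, 1, 8 and picks Downtown; South Co. would get 10.
- Y: North Co. compares 9, 4, 10 and picks Downtown; South Co. would get 4.
- Z: North Co. compares 0, 0, 11 and picks Downtown; South Co. would get 0.
Maximizing over 10, 4, 0, South Co. chooses X. Subgame-perfect outcome: (Downtown, X) with payoffs (8, 10).

10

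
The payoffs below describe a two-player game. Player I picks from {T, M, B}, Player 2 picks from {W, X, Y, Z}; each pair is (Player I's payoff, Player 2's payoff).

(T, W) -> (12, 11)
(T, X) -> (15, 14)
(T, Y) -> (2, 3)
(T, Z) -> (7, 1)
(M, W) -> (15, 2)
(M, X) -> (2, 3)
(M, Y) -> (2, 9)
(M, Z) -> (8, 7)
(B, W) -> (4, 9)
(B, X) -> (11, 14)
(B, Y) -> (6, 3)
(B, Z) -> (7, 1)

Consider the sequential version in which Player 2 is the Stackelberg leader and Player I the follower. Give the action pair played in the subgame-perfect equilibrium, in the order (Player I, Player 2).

Player I best-responds to each possible Player 2 move:
- W → Player I plays M (best of 12, 15, 4); Player 2 gets 2.
- X → Player I plays T (best of 15, 2, 11); Player 2 gets 14.
- Y → Player I plays B (best of 2, 2, 6); Player 2 gets 3.
- Z → Player I plays M (best of 7, 8, 7); Player 2 gets 7.
Maximizing over 2, 14, 3, 7, Player 2 chooses X. Subgame-perfect outcome: (T, X) with payoffs (15, 14).

(T, X)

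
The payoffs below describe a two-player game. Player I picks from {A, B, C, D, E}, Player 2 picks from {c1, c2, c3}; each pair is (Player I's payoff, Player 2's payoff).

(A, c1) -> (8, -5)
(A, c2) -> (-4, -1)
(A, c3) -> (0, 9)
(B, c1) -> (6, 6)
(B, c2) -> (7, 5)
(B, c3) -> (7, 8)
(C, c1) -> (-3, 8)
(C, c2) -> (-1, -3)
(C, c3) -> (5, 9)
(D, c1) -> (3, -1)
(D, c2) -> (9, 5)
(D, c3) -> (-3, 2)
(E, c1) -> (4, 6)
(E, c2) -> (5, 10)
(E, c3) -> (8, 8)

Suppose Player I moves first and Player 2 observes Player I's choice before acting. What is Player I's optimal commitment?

Solve by backward induction (Player I leads).
- A: BR = c3, leader payoff 0.
- B: BR = c3, leader payoff 7.
- C: BR = c3, leader payoff 5.
- D: BR = c2, leader payoff 9.
- E: BR = c2, leader payoff 5.
Player I's induced payoffs are 0, 7, 5, 9, 5, so Player I commits to D. Subgame-perfect outcome: (D, c2) with payoffs (9, 5).

D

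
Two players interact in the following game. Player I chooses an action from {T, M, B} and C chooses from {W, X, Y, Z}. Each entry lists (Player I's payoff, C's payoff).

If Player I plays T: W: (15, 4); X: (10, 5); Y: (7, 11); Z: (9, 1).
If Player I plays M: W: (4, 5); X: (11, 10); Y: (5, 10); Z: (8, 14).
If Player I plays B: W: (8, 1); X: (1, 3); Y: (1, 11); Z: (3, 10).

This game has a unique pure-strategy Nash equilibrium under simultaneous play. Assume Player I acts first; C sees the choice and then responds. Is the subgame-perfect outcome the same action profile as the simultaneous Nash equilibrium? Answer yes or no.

C best-responds to each possible Player I move:
- T: C compares 4, 5, 11, 1 and picks Y; Player I would get 7.
- M: C compares 5, 10, 10, 14 and picks Z; Player I would get 8.
- B: C compares 1, 3, 11, 10 and picks Y; Player I would get 1.
Maximizing over 7, 8, 1, Player I chooses M. Subgame-perfect outcome: (M, Z) with payoffs (8, 14).
Now find the simultaneous Nash equilibrium.
Player I's best replies: W→T; X→M; Y→T; Z→T.
C's best replies: T→Y; M→Z; B→Y.
The unique mutual best reply is (T, Y), giving (7, 11).
Sequential outcome (M, Z) differs from the Nash profile (T, Y).

no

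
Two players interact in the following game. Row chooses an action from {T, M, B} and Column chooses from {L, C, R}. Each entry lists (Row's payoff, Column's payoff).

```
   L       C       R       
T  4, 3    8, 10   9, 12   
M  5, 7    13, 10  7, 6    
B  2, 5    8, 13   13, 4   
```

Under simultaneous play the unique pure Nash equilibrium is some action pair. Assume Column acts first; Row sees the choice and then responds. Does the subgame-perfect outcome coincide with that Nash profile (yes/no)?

yes

Row best-responds to each possible Column move:
- L → Row plays M (best of 4, 5, 2); Column gets 7.
- C → Row plays M (best of 8, 13, 8); Column gets 10.
- R → Row plays B (best of 9, 7, 13); Column gets 4.
Column's induced payoffs are 7, 10, 4, so Column commits to C. Subgame-perfect outcome: (M, C) with payoffs (13, 10).
Under simultaneous play:
Row's best replies: L→M; C→M; R→B.
Column's best replies: T→R; M→C; B→C.
The unique mutual best reply is (M, C), giving (13, 10).
Sequential outcome (M, C) coincides with the Nash profile (M, C).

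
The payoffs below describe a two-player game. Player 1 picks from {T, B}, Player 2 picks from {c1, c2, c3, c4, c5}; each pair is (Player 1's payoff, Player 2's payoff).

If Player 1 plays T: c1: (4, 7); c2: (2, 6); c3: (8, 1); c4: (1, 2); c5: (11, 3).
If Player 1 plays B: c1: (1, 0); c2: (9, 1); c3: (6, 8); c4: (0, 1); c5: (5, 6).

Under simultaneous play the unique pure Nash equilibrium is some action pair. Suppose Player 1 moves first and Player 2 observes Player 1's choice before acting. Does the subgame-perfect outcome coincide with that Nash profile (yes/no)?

Backward induction with Player 1 moving first.
- T: Player 2 compares 7, 6, 1, 2, 3 and picks c1; Player 1 would get 4.
- B: Player 2 compares 0, 1, 8, 1, 6 and picks c3; Player 1 would get 6.
Player 1's induced payoffs are 4, 6, so Player 1 commits to B. Subgame-perfect outcome: (B, c3) with payoffs (6, 8).
Under simultaneous play:
Player 1's best replies: c1→T; c2→B; c3→T; c4→T; c5→T.
Player 2's best replies: T→c1; B→c3.
Only (T, c1) has each player best-responding; Nash payoffs (4, 7).
Sequential outcome (B, c3) differs from the Nash profile (T, c1).

no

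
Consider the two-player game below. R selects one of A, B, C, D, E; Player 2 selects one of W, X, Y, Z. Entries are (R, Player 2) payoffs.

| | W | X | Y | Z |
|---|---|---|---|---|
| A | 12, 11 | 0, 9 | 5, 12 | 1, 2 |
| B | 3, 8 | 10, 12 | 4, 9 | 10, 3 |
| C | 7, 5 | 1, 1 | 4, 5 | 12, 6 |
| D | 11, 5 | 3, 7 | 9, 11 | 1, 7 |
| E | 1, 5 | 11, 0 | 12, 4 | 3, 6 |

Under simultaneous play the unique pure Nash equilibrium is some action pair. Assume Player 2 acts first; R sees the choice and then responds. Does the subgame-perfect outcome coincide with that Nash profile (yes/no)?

Backward induction with Player 2 moving first.
- W: R compares 12, 3, 7, 11, 1 and picks A; Player 2 would get 11.
- X: R compares 0, 10, 1, 3, 11 and picks E; Player 2 would get 0.
- Y: R compares 5, 4, 4, 9, 12 and picks E; Player 2 would get 4.
- Z: R compares 1, 10, 12, 1, 3 and picks C; Player 2 would get 6.
Among 11, 0, 4, 6, the best is 11 at W. Subgame-perfect outcome: (A, W) with payoffs (12, 11).
Under simultaneous play:
R's best replies: W→A; X→E; Y→E; Z→C.
Player 2's best replies: A→Y; B→X; C→Z; D→Y; E→Z.
The unique mutual best reply is (C, Z), giving (12, 6).
Sequential outcome (A, W) differs from the Nash profile (C, Z).

no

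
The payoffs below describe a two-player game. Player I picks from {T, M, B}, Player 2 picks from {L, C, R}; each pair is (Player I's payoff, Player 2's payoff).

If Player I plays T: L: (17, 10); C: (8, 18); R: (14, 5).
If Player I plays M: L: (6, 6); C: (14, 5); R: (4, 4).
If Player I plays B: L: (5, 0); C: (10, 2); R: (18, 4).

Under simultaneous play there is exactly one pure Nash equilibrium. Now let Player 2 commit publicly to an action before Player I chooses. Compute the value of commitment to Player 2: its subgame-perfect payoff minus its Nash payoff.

Work backward from Player I's decision.
- L: Player I compares 17, 6, 5 and picks T; Player 2 would get 10.
- C: Player I compares 8, 14, 10 and picks M; Player 2 would get 5.
- R: Player I compares 14, 4, 18 and picks B; Player 2 would get 4.
Among 10, 5, 4, the best is 10 at L. Subgame-perfect outcome: (T, L) with payoffs (17, 10).
Now find the simultaneous Nash equilibrium.
Player I's best replies: L→T; C→M; R→B.
Player 2's best replies: T→C; M→L; B→R.
Only (B, R) has each player best-responding; Nash payoffs (18, 4).
Player 2's commitment gain: 10 − 4 = 6.

6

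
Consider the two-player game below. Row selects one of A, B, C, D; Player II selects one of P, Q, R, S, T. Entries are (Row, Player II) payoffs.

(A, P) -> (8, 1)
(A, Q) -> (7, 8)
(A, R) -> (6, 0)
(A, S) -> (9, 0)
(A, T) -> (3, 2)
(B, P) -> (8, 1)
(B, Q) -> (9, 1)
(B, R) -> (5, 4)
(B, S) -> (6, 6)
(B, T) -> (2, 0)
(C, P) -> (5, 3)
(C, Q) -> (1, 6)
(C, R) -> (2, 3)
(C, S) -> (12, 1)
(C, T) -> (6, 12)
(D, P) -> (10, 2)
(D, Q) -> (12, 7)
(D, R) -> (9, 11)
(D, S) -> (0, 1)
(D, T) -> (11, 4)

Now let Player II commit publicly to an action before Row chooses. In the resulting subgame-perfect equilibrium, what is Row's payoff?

9

Backward induction with Player II moving first.
- P → Row plays D (best of 8, 8, 5, 10); Player II gets 2.
- Q → Row plays D (best of 7, 9, 1, 12); Player II gets 7.
- R → Row plays D (best of 6, 5, 2, 9); Player II gets 11.
- S → Row plays C (best of 9, 6, 12, 0); Player II gets 1.
- T → Row plays D (best of 3, 2, 6, 11); Player II gets 4.
Maximizing over 2, 7, 11, 1, 4, Player II chooses R. Subgame-perfect outcome: (D, R) with payoffs (9, 11).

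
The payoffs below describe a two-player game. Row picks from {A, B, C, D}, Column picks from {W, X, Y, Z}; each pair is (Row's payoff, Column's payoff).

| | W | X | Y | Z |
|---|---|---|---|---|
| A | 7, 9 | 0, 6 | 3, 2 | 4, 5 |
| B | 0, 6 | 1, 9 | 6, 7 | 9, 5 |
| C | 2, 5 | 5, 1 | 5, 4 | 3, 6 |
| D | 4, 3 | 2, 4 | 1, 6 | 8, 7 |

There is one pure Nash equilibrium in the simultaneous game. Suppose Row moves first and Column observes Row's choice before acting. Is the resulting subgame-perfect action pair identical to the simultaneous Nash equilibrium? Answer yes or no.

Backward induction with Row moving first.
- A → Column plays W (best of 9, 6, 2, 5); Row gets 7.
- B → Column plays X (best of 6, 9, 7, 5); Row gets 1.
- C → Column plays Z (best of 5, 1, 4, 6); Row gets 3.
- D → Column plays Z (best of 3, 4, 6, 7); Row gets 8.
Row's induced payoffs are 7, 1, 3, 8, so Row commits to D. Subgame-perfect outcome: (D, Z) with payoffs (8, 7).
Under simultaneous play:
Row's best replies: W→A; X→C; Y→B; Z→B.
Column's best replies: A→W; B→X; C→Z; D→Z.
The unique mutual best reply is (A, W), giving (7, 9).
Sequential outcome (D, Z) differs from the Nash profile (A, W).

no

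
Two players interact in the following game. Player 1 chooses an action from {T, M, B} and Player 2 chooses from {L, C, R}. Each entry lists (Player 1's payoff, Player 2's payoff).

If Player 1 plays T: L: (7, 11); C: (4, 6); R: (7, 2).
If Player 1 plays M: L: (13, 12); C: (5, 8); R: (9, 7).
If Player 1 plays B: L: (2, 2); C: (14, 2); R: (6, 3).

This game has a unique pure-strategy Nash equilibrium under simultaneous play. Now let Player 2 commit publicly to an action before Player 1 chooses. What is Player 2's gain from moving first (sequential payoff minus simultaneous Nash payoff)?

0

Player 1 best-responds to each possible Player 2 move:
- L: BR = M, leader payoff 12.
- C: BR = B, leader payoff 2.
- R: BR = M, leader payoff 7.
Maximizing over 12, 2, 7, Player 2 chooses L. Subgame-perfect outcome: (M, L) with payoffs (13, 12).
For the simultaneous game, intersect best replies.
Player 1's best replies: L→M; C→B; R→M.
Player 2's best replies: T→L; M→L; B→R.
Only (M, L) has each player best-responding; Nash payoffs (13, 12).
Player 2's commitment gain: 12 − 12 = 0.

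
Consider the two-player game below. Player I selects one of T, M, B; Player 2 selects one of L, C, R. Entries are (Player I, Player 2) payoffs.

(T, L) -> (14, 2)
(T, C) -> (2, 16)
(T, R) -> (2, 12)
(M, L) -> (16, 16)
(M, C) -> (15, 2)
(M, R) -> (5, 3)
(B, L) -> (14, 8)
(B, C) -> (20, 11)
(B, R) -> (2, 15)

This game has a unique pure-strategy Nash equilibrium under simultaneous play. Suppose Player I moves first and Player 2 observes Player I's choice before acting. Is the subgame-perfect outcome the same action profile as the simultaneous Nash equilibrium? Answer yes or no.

yes

Backward induction with Player I moving first.
- T: Player 2 compares 2, 16, 12 and picks C; Player I would get 2.
- M: Player 2 compares 16, 2, 3 and picks L; Player I would get 16.
- B: Player 2 compares 8, 11, 15 and picks R; Player I would get 2.
Player I's induced payoffs are 2, 16, 2, so Player I commits to M. Subgame-perfect outcome: (M, L) with payoffs (16, 16).
Under simultaneous play:
Player I's best replies: L→M; C→B; R→M.
Player 2's best replies: T→C; M→L; B→R.
The unique mutual best reply is (M, L), giving (16, 16).
Sequential outcome (M, L) coincides with the Nash profile (M, L).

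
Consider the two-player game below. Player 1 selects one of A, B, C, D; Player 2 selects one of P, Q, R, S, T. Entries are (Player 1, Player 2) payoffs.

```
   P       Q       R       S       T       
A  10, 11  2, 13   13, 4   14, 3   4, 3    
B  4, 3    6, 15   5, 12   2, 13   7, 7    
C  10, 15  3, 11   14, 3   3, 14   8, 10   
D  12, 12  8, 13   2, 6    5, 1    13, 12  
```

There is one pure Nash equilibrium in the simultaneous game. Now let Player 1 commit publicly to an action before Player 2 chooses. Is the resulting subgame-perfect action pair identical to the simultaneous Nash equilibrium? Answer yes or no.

no

Solve by backward induction (Player 1 leads).
- A: Player 2 compares 11, 13, 4, 3, 3 and picks Q; Player 1 would get 2.
- B: Player 2 compares 3, 15, 12, 13, 7 and picks Q; Player 1 would get 6.
- C: Player 2 compares 15, 11, 3, 14, 10 and picks P; Player 1 would get 10.
- D: Player 2 compares 12, 13, 6, 1, 12 and picks Q; Player 1 would get 8.
Among 2, 6, 10, 8, the best is 10 at C. Subgame-perfect outcome: (C, P) with payoffs (10, 15).
Under simultaneous play:
Player 1's best replies: P→D; Q→D; R→C; S→A; T→D.
Player 2's best replies: A→Q; B→Q; C→P; D→Q.
The unique mutual best reply is (D, Q), giving (8, 13).
Sequential outcome (C, P) differs from the Nash profile (D, Q).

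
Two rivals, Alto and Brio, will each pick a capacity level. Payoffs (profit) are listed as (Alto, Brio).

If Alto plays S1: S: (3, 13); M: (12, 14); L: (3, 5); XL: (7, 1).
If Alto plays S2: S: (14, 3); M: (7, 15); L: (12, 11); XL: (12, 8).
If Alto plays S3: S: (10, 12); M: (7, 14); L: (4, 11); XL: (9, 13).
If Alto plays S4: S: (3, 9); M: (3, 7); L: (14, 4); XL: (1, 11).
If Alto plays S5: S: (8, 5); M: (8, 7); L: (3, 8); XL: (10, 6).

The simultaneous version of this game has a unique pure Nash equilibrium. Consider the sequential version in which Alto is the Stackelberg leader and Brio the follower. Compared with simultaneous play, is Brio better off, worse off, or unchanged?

unchanged

Work backward from Brio's decision.
- S1 → Brio plays M (best of 13, 14, 5, 1); Alto gets 12.
- S2 → Brio plays M (best of 3, 15, 11, 8); Alto gets 7.
- S3 → Brio plays M (best of 12, 14, 11, 13); Alto gets 7.
- S4 → Brio plays XL (best of 9, 7, 4, 11); Alto gets 1.
- S5 → Brio plays L (best of 5, 7, 8, 6); Alto gets 3.
Maximizing over 12, 7, 7, 1, 3, Alto chooses S1. Subgame-perfect outcome: (S1, M) with payoffs (12, 14).
Now find the simultaneous Nash equilibrium.
Alto's best replies: S→S2; M→S1; L→S4; XL→S2.
Brio's best replies: S1→M; S2→M; S3→M; S4→XL; S5→L.
The unique mutual best reply is (S1, M), giving (12, 14).
Brio earns 14 sequentially versus 14 at the Nash outcome: unchanged.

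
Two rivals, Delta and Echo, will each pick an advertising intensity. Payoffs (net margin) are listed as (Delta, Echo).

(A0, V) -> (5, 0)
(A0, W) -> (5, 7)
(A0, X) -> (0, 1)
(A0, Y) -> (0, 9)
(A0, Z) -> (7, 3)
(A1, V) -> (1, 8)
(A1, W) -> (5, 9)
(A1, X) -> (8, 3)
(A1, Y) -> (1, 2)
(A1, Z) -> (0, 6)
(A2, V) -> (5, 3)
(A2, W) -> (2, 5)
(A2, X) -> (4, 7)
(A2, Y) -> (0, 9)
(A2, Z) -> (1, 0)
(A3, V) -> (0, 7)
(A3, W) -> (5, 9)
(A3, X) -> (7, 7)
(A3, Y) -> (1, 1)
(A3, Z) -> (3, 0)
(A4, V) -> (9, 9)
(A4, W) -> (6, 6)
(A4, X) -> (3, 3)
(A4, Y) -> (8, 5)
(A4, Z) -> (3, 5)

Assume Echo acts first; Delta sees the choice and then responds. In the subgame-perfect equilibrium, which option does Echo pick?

Solve by backward induction (Echo leads).
- V → Delta plays A4 (best of 5, 1, 5, 0, 9); Echo gets 9.
- W → Delta plays A4 (best of 5, 5, 2, 5, 6); Echo gets 6.
- X → Delta plays A1 (best of 0, 8, 4, 7, 3); Echo gets 3.
- Y → Delta plays A4 (best of 0, 1, 0, 1, 8); Echo gets 5.
- Z → Delta plays A0 (best of 7, 0, 1, 3, 3); Echo gets 3.
Among 9, 6, 3, 5, 3, the best is 9 at V. Subgame-perfect outcome: (A4, V) with payoffs (9, 9).

V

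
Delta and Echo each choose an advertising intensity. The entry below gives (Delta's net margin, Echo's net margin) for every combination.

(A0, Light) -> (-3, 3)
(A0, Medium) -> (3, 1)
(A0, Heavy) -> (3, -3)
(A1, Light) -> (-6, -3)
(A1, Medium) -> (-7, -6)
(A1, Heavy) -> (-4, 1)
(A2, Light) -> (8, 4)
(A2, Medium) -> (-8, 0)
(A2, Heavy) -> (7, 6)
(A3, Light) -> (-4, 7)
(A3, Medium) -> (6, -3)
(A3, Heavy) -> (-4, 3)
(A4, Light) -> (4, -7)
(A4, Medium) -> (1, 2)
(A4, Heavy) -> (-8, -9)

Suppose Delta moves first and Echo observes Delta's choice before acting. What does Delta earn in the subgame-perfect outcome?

Solve by backward induction (Delta leads).
- A0: BR = Light, leader payoff -3.
- A1: BR = Heavy, leader payoff -4.
- A2: BR = Heavy, leader payoff 7.
- A3: BR = Light, leader payoff -4.
- A4: BR = Medium, leader payoff 1.
Delta's induced payoffs are -3, -4, 7, -4, 1, so Delta commits to A2. Subgame-perfect outcome: (A2, Heavy) with payoffs (7, 6).

7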